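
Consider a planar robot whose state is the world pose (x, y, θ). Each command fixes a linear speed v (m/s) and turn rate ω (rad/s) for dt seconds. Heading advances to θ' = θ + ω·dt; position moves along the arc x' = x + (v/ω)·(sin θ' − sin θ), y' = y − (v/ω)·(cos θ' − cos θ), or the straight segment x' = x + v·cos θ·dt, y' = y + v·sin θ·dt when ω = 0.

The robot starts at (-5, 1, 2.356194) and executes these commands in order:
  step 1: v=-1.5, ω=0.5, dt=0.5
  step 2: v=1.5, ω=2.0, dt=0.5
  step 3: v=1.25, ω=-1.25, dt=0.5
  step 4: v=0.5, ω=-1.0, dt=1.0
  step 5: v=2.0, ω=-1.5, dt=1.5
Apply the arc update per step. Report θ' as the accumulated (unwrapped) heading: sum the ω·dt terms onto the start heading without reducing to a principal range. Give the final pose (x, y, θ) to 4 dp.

(-4.5376, 2.5849, -0.2688)

step 1: θ'=2.6062 (R=-3.0000) → pose (-4.4092, 0.5411, 2.6062)
step 2: θ'=3.6062 (R=0.7500) → pose (-5.1279, 0.5666, 3.6062)
step 3: θ'=2.9812 (R=-1.0000) → pose (-5.7357, 0.4734, 2.9812)
step 4: θ'=1.9812 (R=-0.5000) → pose (-6.1143, 0.7675, 1.9812)
step 5: θ'=-0.2688 (R=-1.3333) → pose (-4.5376, 2.5849, -0.2688)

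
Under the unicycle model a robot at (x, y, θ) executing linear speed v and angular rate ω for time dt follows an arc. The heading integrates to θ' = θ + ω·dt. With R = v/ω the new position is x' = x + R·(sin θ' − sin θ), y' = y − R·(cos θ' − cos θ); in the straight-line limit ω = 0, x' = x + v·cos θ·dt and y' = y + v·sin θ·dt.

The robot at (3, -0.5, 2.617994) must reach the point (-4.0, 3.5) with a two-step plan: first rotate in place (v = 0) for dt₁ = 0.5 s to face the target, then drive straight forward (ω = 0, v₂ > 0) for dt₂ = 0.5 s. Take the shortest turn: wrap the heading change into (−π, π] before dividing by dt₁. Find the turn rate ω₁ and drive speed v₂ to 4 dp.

ω₁ = 0.0089, v₂ = 16.1245

heading to target = atan2(3.5−-0.5, -4−3) = 2.6224
Δθ = wrap(2.6224 − 2.6180) = 0.0045; ω₁ = Δθ/dt₁ = 0.0089
distance = √((-4−3)² + (3.5−-0.5)²) = 8.0623; v₂ = distance/dt₂ = 16.1245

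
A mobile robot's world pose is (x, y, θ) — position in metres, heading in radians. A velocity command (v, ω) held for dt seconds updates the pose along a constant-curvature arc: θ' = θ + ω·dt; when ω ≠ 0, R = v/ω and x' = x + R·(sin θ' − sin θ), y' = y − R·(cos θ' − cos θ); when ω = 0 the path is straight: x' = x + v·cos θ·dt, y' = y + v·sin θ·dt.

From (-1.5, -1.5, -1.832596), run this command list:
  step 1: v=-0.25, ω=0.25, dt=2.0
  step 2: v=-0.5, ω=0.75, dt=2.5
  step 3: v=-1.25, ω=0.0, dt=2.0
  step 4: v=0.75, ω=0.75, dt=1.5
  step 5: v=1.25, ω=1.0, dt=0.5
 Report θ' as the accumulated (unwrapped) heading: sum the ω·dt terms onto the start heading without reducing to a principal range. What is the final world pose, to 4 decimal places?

(-4.3583, -0.3474, 2.1674)

step 1: θ'=-1.3326 (R=-1.0000) → pose (-1.4942, -1.0052, -1.3326)
step 2: θ'=0.5424 (R=-0.6667) → pose (-2.4861, -0.5915, 0.5424)
step 3: θ'=0.5424 (straight) → pose (-4.6273, -1.8820, 0.5424)
step 4: θ'=1.6674 (R=1.0000) → pose (-4.1482, -0.9291, 1.6674)
step 5: θ'=2.1674 (R=1.2500) → pose (-4.3583, -0.3474, 2.1674)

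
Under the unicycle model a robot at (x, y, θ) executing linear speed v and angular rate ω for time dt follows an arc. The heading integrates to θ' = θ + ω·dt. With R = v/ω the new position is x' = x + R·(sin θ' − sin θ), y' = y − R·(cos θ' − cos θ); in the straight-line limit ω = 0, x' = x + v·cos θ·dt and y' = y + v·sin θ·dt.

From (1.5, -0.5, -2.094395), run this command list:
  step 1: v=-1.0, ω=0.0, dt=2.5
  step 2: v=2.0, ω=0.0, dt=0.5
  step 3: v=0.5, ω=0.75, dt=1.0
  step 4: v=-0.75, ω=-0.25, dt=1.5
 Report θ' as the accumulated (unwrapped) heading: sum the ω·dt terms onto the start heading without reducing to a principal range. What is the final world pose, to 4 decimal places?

step 1: θ'=-2.0944 (straight) → pose (2.7500, 1.6651, -2.0944)
step 2: θ'=-2.0944 (straight) → pose (2.2500, 0.7990, -2.0944)
step 3: θ'=-1.3444 (R=0.6667) → pose (2.1777, 0.3161, -1.3444)
step 4: θ'=-1.7194 (R=3.0000) → pose (2.1342, 1.4336, -1.7194)

(2.1342, 1.4336, -1.7194)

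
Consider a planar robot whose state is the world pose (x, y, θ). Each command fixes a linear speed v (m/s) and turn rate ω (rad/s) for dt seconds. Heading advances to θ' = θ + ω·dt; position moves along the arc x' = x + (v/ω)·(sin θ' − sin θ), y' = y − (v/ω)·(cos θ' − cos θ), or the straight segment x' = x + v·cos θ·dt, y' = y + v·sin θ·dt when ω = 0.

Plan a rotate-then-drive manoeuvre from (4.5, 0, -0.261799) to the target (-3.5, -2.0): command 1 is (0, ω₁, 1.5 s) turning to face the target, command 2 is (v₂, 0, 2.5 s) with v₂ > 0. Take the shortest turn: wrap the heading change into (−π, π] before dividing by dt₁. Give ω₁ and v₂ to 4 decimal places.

ω₁ = -1.7565, v₂ = 3.2985

heading to target = atan2(-2−0, -3.5−4.5) = -2.8966
Δθ = wrap(-2.8966 − -0.2618) = -2.6348; ω₁ = Δθ/dt₁ = -1.7565
distance = √((-3.5−4.5)² + (-2−0)²) = 8.2462; v₂ = distance/dt₂ = 3.2985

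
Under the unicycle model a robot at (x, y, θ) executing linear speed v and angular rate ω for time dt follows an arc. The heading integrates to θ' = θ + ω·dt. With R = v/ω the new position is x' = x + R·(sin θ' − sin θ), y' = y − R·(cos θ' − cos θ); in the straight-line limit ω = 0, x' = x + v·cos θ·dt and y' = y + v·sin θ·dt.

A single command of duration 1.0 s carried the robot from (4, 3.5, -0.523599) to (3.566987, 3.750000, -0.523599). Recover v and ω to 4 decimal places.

v = -0.5000, ω = 0.0000

Δθ = -0.523599 − -0.523599 = 0.000000
ω = Δθ/dt = 0.000000/1.0 = 0.0000
ω = 0 → v = (Δx·cos θ + Δy·sin θ)/dt = -0.5000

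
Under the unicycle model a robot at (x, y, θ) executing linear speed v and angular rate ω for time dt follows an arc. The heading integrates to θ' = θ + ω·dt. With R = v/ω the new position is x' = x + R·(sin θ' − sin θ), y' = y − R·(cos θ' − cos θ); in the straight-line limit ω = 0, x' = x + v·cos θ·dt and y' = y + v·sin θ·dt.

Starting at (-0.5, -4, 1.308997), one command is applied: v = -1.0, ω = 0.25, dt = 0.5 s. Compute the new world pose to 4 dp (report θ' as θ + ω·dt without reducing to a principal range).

(-0.5989, -4.4898, 1.4340)

θ' = 1.3090 + 0.25·0.5 = 1.4340
R = v/ω = -1.0/0.25 = -4.0000
x' = -0.5 + -4.0000·(sin 1.4340 − sin 1.3090) = -0.5989
y' = -4 − -4.0000·(cos 1.4340 − cos 1.3090) = -4.4898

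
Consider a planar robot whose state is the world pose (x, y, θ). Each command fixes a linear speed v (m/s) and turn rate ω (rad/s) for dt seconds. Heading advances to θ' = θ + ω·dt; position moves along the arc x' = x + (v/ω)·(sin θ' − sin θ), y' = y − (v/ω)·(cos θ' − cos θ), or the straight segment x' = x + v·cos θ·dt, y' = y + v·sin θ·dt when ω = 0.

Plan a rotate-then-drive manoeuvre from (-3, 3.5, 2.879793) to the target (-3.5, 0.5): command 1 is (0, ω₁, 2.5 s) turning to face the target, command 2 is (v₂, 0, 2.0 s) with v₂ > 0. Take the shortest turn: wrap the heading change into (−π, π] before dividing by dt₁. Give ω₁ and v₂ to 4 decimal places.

heading to target = atan2(0.5−3.5, -3.5−-3) = -1.7359
Δθ = wrap(-1.7359 − 2.8798) = 1.6674; ω₁ = Δθ/dt₁ = 0.6670
distance = √((-3.5−-3)² + (0.5−3.5)²) = 3.0414; v₂ = distance/dt₂ = 1.5207

ω₁ = 0.6670, v₂ = 1.5207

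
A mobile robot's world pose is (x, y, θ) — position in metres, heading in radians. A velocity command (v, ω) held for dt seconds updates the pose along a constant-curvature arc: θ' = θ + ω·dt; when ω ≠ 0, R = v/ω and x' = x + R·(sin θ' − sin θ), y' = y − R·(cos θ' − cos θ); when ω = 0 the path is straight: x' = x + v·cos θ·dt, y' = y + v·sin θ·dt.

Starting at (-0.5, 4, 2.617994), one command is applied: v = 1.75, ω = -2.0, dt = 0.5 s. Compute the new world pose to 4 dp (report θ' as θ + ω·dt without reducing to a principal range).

θ' = 2.6180 + -2.0·0.5 = 1.6180
R = v/ω = 1.75/-2.0 = -0.8750
x' = -0.5 + -0.8750·(sin 1.6180 − sin 2.6180) = -0.9365
y' = 4 − -0.8750·(cos 1.6180 − cos 2.6180) = 4.7165

(-0.9365, 4.7165, 1.6180)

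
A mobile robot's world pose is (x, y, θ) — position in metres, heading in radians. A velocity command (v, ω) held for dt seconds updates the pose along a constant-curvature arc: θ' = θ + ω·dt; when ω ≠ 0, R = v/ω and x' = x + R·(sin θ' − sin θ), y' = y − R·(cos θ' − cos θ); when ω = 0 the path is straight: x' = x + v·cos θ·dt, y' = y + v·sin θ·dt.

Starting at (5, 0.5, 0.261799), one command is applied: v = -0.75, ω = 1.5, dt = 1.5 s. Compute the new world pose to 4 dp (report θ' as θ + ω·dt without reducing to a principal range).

θ' = 0.2618 + 1.5·1.5 = 2.5118
R = v/ω = -0.75/1.5 = -0.5000
x' = 5 + -0.5000·(sin 2.5118 − sin 0.2618) = 4.8349
y' = 0.5 − -0.5000·(cos 2.5118 − cos 0.2618) = -0.3870

(4.8349, -0.3870, 2.5118)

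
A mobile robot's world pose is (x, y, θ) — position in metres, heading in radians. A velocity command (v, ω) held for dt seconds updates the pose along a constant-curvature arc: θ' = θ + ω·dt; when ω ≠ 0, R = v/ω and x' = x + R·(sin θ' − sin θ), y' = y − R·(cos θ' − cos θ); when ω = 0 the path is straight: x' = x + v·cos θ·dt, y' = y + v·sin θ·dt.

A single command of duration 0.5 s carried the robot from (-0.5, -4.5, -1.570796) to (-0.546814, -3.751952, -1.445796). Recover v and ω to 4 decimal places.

v = -1.5000, ω = 0.2500

Δθ = -1.445796 − -1.570796 = 0.125000
ω = Δθ/dt = 0.125000/0.5 = 0.2500
R = −Δy/(cos θ' − cos θ) = -6.0000
v = R·ω = -6.0000·0.2500 = -1.5000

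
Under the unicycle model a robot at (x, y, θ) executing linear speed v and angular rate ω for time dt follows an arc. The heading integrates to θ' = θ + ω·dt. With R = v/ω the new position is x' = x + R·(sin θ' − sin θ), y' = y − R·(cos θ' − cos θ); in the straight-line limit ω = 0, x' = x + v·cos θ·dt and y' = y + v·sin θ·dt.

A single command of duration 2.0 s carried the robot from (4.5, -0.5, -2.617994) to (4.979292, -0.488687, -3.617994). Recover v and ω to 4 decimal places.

v = -0.2500, ω = -0.5000

Δθ = -3.617994 − -2.617994 = -1.000000
ω = Δθ/dt = -1.000000/2.0 = -0.5000
R = Δx/(sin θ' − sin θ) = 0.5000
v = R·ω = 0.5000·-0.5000 = -0.2500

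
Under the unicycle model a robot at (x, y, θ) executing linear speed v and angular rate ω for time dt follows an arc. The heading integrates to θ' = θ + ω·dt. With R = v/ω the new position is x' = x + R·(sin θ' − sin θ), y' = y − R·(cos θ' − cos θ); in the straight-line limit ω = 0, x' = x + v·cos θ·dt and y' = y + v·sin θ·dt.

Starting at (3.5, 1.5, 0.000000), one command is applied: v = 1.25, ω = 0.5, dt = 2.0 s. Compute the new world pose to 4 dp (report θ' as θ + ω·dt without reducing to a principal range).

(5.6037, 2.6492, 1.0000)

θ' = 0.0000 + 0.5·2.0 = 1.0000
R = v/ω = 1.25/0.5 = 2.5000
x' = 3.5 + 2.5000·(sin 1.0000 − sin 0.0000) = 5.6037
y' = 1.5 − 2.5000·(cos 1.0000 − cos 0.0000) = 2.6492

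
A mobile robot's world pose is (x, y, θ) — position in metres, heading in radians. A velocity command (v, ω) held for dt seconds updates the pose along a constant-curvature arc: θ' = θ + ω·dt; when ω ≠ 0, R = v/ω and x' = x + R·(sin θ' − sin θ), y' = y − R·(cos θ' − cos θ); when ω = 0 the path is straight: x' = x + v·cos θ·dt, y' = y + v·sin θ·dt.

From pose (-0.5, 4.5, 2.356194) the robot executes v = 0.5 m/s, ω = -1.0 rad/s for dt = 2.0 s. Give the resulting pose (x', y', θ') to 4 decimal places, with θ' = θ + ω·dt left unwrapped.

θ' = 2.3562 + -1.0·2.0 = 0.3562
R = v/ω = 0.5/-1.0 = -0.5000
x' = -0.5 + -0.5000·(sin 0.3562 − sin 2.3562) = -0.3208
y' = 4.5 − -0.5000·(cos 0.3562 − cos 2.3562) = 5.3222

(-0.3208, 5.3222, 0.3562)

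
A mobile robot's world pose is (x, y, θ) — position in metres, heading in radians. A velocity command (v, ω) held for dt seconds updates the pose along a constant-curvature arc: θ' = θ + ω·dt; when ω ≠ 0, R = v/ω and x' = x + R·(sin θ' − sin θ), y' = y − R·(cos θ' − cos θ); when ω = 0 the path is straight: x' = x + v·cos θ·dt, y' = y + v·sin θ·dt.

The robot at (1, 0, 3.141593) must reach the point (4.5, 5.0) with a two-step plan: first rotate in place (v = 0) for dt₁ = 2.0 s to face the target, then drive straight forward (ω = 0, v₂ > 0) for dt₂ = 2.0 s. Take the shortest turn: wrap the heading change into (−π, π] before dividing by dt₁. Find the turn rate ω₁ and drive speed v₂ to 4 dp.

heading to target = atan2(5−0, 4.5−1) = 0.9601
Δθ = wrap(0.9601 − 3.1416) = -2.1815; ω₁ = Δθ/dt₁ = -1.0908
distance = √((4.5−1)² + (5−0)²) = 6.1033; v₂ = distance/dt₂ = 3.0516

ω₁ = -1.0908, v₂ = 3.0516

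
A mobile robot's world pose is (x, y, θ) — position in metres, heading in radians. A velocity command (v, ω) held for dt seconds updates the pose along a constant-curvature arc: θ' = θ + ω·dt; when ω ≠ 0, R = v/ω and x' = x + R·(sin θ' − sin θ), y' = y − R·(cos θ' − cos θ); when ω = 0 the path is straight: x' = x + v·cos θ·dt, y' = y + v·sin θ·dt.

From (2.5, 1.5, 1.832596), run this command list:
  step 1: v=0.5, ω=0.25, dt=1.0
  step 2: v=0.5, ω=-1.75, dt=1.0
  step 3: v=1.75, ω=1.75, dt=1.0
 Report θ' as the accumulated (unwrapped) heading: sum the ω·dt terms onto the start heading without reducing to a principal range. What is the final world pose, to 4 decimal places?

step 1: θ'=2.0826 (R=2.0000) → pose (2.3119, 1.9619, 2.0826)
step 2: θ'=0.3326 (R=-0.2857) → pose (2.4677, 2.3718, 0.3326)
step 3: θ'=2.0826 (R=1.0000) → pose (3.0131, 3.8068, 2.0826)

(3.0131, 3.8068, 2.0826)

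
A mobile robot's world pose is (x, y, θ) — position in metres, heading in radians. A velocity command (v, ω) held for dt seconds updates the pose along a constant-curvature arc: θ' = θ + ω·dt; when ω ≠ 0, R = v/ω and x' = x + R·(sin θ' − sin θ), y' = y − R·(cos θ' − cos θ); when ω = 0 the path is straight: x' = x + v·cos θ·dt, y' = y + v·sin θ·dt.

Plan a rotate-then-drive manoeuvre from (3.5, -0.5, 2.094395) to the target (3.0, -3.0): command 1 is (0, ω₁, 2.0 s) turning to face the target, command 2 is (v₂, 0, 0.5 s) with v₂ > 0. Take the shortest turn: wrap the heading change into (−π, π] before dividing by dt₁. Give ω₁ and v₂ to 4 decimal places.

heading to target = atan2(-3−-0.5, 3−3.5) = -1.7682
Δθ = wrap(-1.7682 − 2.0944) = 2.4206; ω₁ = Δθ/dt₁ = 1.2103
distance = √((3−3.5)² + (-3−-0.5)²) = 2.5495; v₂ = distance/dt₂ = 5.0990

ω₁ = 1.2103, v₂ = 5.0990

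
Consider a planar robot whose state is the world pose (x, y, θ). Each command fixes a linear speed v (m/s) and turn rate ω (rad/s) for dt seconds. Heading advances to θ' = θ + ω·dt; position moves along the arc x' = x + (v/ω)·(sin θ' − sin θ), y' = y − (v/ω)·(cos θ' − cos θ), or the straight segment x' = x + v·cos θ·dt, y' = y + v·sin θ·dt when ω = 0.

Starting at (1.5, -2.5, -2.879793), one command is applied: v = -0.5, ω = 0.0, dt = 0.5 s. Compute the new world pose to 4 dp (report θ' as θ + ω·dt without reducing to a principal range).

θ' = -2.8798 + 0.0·0.5 = -2.8798
ω = 0 → straight: x' = 1.5 + -0.5·cos(-2.8798)·0.5 = 1.7415
y' = -2.5 + -0.5·sin(-2.8798)·0.5 = -2.4353

(1.7415, -2.4353, -2.8798)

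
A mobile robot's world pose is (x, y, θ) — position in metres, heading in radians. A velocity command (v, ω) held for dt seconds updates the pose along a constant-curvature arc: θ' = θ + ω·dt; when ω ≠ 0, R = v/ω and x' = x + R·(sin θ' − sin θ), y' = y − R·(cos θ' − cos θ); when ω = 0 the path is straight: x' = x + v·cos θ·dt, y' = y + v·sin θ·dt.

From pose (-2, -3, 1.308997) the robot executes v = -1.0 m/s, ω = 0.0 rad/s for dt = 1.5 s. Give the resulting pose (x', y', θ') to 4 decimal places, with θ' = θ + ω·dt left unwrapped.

θ' = 1.3090 + 0.0·1.5 = 1.3090
ω = 0 → straight: x' = -2 + -1.0·cos(1.3090)·1.5 = -2.3882
y' = -3 + -1.0·sin(1.3090)·1.5 = -4.4489

(-2.3882, -4.4489, 1.3090)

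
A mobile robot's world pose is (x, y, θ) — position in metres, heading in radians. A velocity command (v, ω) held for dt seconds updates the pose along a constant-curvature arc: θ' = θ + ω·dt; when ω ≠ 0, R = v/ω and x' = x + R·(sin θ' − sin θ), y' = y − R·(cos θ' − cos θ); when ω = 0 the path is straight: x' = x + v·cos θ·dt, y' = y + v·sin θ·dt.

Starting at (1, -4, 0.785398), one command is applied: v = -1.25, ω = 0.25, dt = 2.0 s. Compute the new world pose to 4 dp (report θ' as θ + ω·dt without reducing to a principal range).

(-0.2622, -6.1278, 1.2854)

θ' = 0.7854 + 0.25·2.0 = 1.2854
R = v/ω = -1.25/0.25 = -5.0000
x' = 1 + -5.0000·(sin 1.2854 − sin 0.7854) = -0.2622
y' = -4 − -5.0000·(cos 1.2854 − cos 0.7854) = -6.1278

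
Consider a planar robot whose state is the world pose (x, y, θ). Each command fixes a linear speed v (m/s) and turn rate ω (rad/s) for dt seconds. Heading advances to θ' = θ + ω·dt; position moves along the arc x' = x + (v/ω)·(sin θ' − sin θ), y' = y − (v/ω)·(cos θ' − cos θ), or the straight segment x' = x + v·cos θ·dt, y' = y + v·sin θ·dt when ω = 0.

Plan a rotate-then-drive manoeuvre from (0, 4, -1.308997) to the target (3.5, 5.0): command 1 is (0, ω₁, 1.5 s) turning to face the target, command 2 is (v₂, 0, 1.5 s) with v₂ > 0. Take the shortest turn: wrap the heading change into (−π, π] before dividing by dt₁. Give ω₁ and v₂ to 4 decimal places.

ω₁ = 1.0582, v₂ = 2.4267

heading to target = atan2(5−4, 3.5−0) = 0.2783
Δθ = wrap(0.2783 − -1.3090) = 1.5873; ω₁ = Δθ/dt₁ = 1.0582
distance = √((3.5−0)² + (5−4)²) = 3.6401; v₂ = distance/dt₂ = 2.4267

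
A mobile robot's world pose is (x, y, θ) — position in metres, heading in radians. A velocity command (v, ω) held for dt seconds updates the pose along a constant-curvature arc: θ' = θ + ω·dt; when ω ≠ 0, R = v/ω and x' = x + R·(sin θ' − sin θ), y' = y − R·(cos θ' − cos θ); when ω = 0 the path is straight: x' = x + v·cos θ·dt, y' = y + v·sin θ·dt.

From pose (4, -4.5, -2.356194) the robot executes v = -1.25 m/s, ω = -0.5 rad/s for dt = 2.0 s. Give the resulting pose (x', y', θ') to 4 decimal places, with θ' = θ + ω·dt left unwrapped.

(6.3002, -3.8251, -3.3562)

θ' = -2.3562 + -0.5·2.0 = -3.3562
R = v/ω = -1.25/-0.5 = 2.5000
x' = 4 + 2.5000·(sin -3.3562 − sin -2.3562) = 6.3002
y' = -4.5 − 2.5000·(cos -3.3562 − cos -2.3562) = -3.8251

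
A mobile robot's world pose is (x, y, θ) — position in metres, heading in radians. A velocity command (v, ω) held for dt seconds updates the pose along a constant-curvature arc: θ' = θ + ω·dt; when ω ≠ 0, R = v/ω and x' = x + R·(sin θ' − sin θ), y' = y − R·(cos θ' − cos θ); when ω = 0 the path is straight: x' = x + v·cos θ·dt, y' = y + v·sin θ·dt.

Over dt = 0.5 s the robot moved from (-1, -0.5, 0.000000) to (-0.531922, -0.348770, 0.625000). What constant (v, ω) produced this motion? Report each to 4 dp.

v = 1.0000, ω = 1.2500

Δθ = 0.625000 − 0.000000 = 0.625000
ω = Δθ/dt = 0.625000/0.5 = 1.2500
R = Δx/(sin θ' − sin θ) = 0.8000
v = R·ω = 0.8000·1.2500 = 1.0000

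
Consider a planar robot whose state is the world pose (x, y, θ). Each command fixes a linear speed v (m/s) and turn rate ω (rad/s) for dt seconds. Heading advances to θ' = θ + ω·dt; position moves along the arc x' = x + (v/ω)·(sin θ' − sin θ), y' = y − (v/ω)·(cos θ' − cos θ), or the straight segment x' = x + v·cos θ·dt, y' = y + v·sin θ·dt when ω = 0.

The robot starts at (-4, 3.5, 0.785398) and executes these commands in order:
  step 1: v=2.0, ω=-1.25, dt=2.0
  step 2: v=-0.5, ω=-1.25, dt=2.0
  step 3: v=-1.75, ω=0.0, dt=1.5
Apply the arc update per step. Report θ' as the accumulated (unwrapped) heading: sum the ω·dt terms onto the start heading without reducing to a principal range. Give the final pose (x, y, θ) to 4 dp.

step 1: θ'=-1.7146 (R=-1.6000) → pose (-1.2851, 2.1393, -1.7146)
step 2: θ'=-4.2146 (R=0.4000) → pose (-0.5378, 2.2730, -4.2146)
step 3: θ'=-4.2146 (straight) → pose (0.7156, -0.0334, -4.2146)

(0.7156, -0.0334, -4.2146)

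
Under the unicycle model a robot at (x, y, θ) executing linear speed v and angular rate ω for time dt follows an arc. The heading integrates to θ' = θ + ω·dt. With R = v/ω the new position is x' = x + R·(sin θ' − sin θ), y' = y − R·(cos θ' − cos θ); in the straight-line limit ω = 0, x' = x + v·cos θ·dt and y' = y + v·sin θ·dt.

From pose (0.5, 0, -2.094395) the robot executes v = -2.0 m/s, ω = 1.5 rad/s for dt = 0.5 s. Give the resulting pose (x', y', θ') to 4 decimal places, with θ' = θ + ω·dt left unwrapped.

θ' = -2.0944 + 1.5·0.5 = -1.3444
R = v/ω = -2.0/1.5 = -1.3333
x' = 0.5 + -1.3333·(sin -1.3444 − sin -2.0944) = 0.6446
y' = 0 − -1.3333·(cos -1.3444 − cos -2.0944) = 0.9660

(0.6446, 0.9660, -1.3444)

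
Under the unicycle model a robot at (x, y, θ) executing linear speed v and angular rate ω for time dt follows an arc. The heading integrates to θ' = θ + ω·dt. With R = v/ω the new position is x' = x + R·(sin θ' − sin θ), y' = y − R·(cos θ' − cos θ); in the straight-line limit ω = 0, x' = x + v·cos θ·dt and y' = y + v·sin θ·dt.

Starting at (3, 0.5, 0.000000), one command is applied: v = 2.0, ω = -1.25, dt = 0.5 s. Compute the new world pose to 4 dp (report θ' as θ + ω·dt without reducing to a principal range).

(3.9362, 0.1975, -0.6250)

θ' = 0.0000 + -1.25·0.5 = -0.6250
R = v/ω = 2.0/-1.25 = -1.6000
x' = 3 + -1.6000·(sin -0.6250 − sin 0.0000) = 3.9362
y' = 0.5 − -1.6000·(cos -0.6250 − cos 0.0000) = 0.1975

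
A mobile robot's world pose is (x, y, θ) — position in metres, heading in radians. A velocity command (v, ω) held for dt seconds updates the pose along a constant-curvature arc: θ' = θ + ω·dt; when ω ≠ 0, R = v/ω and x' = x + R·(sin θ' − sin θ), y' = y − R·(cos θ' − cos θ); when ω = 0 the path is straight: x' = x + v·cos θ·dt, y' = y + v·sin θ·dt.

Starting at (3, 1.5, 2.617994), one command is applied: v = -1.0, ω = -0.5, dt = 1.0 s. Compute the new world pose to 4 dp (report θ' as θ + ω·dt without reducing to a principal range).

(3.7080, 0.8085, 2.1180)

θ' = 2.6180 + -0.5·1.0 = 2.1180
R = v/ω = -1.0/-0.5 = 2.0000
x' = 3 + 2.0000·(sin 2.1180 − sin 2.6180) = 3.7080
y' = 1.5 − 2.0000·(cos 2.1180 − cos 2.6180) = 0.8085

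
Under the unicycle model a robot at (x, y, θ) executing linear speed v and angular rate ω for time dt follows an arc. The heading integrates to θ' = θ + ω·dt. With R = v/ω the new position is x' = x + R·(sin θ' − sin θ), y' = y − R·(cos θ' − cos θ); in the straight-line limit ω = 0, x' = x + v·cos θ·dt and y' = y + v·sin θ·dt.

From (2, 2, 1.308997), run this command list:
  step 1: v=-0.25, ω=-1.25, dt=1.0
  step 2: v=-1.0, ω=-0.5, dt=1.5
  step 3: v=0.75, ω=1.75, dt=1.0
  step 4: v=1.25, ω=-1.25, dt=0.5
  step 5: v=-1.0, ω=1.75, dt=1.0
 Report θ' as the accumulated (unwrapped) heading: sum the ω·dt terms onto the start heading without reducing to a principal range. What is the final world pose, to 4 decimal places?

step 1: θ'=0.0590 (R=0.2000) → pose (1.8186, 1.8521, 0.0590)
step 2: θ'=-0.6910 (R=2.0000) → pose (0.4261, 2.3074, -0.6910)
step 3: θ'=1.0590 (R=0.4286) → pose (1.0729, 2.4278, 1.0590)
step 4: θ'=0.4340 (R=-1.0000) → pose (1.5242, 2.8453, 0.4340)
step 5: θ'=2.1840 (R=-0.5714) → pose (1.2972, 1.9980, 2.1840)

(1.2972, 1.9980, 2.1840)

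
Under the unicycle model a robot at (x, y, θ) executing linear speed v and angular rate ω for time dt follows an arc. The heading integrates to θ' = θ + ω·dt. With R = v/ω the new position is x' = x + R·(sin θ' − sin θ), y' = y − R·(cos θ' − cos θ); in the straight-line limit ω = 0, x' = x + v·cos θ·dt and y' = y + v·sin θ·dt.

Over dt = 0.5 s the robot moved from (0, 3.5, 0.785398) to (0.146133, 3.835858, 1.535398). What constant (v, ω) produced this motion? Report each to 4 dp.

Δθ = 1.535398 − 0.785398 = 0.750000
ω = Δθ/dt = 0.750000/0.5 = 1.5000
R = −Δy/(cos θ' − cos θ) = 0.5000
v = R·ω = 0.5000·1.5000 = 0.7500

v = 0.7500, ω = 1.5000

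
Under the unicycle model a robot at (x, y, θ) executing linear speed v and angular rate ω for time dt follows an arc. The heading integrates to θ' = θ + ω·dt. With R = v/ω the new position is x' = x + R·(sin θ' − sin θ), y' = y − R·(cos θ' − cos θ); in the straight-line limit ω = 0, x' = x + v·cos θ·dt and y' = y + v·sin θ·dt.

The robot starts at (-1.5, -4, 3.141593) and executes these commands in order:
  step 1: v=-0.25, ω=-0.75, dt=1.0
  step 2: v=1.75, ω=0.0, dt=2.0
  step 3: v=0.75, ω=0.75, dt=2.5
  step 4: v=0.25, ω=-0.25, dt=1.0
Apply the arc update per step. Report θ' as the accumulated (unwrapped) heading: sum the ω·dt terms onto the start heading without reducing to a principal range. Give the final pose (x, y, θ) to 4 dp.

step 1: θ'=2.3916 (R=0.3333) → pose (-1.2728, -4.0894, 2.3916)
step 2: θ'=2.3916 (straight) → pose (-3.8337, -1.7037, 2.3916)
step 3: θ'=4.2666 (R=1.0000) → pose (-5.4176, -2.0042, 4.2666)
step 4: θ'=4.0166 (R=-1.0000) → pose (-5.5523, -2.2140, 4.0166)

(-5.5523, -2.2140, 4.0166)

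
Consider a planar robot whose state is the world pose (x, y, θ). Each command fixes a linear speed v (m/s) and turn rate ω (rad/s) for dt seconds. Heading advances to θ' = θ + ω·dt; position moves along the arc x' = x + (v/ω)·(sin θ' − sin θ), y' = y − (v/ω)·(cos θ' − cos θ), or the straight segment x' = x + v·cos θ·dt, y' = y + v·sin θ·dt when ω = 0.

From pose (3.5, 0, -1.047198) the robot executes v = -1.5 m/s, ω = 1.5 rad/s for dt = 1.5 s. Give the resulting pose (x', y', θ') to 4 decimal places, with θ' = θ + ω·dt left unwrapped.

θ' = -1.0472 + 1.5·1.5 = 1.2028
R = v/ω = -1.5/1.5 = -1.0000
x' = 3.5 + -1.0000·(sin 1.2028 − sin -1.0472) = 1.7009
y' = 0 − -1.0000·(cos 1.2028 − cos -1.0472) = -0.1403

(1.7009, -0.1403, 1.2028)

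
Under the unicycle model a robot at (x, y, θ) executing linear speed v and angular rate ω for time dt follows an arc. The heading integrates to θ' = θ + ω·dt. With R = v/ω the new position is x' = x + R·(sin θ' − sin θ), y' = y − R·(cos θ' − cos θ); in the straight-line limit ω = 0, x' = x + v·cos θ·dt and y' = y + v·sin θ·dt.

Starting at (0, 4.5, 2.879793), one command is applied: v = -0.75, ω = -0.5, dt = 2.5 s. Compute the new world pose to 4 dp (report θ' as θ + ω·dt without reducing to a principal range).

(1.1092, 3.1396, 1.6298)

θ' = 2.8798 + -0.5·2.5 = 1.6298
R = v/ω = -0.75/-0.5 = 1.5000
x' = 0 + 1.5000·(sin 1.6298 − sin 2.8798) = 1.1092
y' = 4.5 − 1.5000·(cos 1.6298 − cos 2.8798) = 3.1396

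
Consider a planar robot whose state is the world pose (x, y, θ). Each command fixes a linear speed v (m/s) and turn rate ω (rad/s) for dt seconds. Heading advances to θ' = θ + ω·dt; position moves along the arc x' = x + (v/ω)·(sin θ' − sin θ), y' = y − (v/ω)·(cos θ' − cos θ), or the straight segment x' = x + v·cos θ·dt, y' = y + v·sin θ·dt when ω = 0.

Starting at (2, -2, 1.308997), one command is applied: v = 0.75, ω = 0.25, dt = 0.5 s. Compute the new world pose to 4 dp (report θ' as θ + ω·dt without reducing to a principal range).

θ' = 1.3090 + 0.25·0.5 = 1.4340
R = v/ω = 0.75/0.25 = 3.0000
x' = 2 + 3.0000·(sin 1.4340 − sin 1.3090) = 2.0742
y' = -2 − 3.0000·(cos 1.4340 − cos 1.3090) = -1.6327

(2.0742, -1.6327, 1.4340)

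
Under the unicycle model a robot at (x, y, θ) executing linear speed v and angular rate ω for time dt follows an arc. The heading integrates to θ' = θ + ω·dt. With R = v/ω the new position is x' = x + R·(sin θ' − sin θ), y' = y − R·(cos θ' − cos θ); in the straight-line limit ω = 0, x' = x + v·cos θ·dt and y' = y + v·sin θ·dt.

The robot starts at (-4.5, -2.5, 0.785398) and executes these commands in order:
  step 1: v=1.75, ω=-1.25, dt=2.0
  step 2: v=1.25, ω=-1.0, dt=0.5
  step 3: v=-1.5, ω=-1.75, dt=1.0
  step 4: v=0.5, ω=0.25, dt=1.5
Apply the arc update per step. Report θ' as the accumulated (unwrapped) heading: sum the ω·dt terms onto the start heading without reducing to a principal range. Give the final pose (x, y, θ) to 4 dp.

step 1: θ'=-1.7146 (R=-1.4000) → pose (-2.1245, -3.6906, -1.7146)
step 2: θ'=-2.2146 (R=-1.2500) → pose (-2.3618, -4.2618, -2.2146)
step 3: θ'=-3.9646 (R=0.8571) → pose (-1.0478, -4.1934, -3.9646)
step 4: θ'=-3.5896 (R=2.0000) → pose (-1.6479, -3.7508, -3.5896)

(-1.6479, -3.7508, -3.5896)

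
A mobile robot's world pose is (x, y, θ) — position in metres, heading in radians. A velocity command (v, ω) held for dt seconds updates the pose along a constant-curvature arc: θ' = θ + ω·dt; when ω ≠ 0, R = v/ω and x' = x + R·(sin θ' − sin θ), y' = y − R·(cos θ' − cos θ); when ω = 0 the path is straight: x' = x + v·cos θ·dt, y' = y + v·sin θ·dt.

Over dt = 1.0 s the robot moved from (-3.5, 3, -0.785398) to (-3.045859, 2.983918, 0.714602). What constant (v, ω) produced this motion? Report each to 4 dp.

Δθ = 0.714602 − -0.785398 = 1.500000
ω = Δθ/dt = 1.500000/1.0 = 1.5000
R = Δx/(sin θ' − sin θ) = 0.3333
v = R·ω = 0.3333·1.5000 = 0.5000

v = 0.5000, ω = 1.5000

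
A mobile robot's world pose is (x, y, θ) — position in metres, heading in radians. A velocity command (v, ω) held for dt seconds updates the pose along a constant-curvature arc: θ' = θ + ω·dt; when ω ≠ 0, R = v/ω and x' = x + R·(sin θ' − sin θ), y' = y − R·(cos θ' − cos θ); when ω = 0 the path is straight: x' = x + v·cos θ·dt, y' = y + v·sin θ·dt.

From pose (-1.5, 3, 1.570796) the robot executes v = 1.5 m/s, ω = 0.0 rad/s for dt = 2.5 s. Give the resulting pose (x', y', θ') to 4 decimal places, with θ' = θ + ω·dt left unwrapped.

θ' = 1.5708 + 0.0·2.5 = 1.5708
ω = 0 → straight: x' = -1.5 + 1.5·cos(1.5708)·2.5 = -1.5000
y' = 3 + 1.5·sin(1.5708)·2.5 = 6.7500

(-1.5000, 6.7500, 1.5708)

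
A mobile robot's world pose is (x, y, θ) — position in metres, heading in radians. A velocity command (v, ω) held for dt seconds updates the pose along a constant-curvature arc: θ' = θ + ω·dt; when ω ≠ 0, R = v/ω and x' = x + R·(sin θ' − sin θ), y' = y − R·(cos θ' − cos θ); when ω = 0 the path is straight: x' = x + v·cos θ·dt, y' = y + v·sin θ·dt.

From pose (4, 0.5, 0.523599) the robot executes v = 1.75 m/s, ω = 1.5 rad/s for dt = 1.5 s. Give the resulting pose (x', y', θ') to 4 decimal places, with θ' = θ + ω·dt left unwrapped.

θ' = 0.5236 + 1.5·1.5 = 2.7736
R = v/ω = 1.75/1.5 = 1.1667
x' = 4 + 1.1667·(sin 2.7736 − sin 0.5236) = 3.8364
y' = 0.5 − 1.1667·(cos 2.7736 − cos 0.5236) = 2.5989

(3.8364, 2.5989, 2.7736)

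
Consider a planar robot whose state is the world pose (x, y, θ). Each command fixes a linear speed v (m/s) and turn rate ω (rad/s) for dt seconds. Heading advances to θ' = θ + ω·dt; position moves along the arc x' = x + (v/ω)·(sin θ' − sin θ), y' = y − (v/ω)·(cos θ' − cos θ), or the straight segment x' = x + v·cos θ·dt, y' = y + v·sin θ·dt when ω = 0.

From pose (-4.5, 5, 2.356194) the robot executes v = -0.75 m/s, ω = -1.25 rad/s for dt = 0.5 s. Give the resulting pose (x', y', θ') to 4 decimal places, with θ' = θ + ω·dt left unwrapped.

(-4.3320, 4.6716, 1.7312)

θ' = 2.3562 + -1.25·0.5 = 1.7312
R = v/ω = -0.75/-1.25 = 0.6000
x' = -4.5 + 0.6000·(sin 1.7312 − sin 2.3562) = -4.3320
y' = 5 − 0.6000·(cos 1.7312 − cos 2.3562) = 4.6716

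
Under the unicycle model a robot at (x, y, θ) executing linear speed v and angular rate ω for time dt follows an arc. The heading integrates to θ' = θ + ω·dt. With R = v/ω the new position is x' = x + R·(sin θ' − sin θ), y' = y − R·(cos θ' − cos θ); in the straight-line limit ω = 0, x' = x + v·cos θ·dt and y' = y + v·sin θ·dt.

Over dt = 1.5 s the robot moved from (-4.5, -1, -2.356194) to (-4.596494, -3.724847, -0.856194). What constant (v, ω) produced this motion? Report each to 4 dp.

Δθ = -0.856194 − -2.356194 = 1.500000
ω = Δθ/dt = 1.500000/1.5 = 1.0000
R = −Δy/(cos θ' − cos θ) = 2.0000
v = R·ω = 2.0000·1.0000 = 2.0000

v = 2.0000, ω = 1.0000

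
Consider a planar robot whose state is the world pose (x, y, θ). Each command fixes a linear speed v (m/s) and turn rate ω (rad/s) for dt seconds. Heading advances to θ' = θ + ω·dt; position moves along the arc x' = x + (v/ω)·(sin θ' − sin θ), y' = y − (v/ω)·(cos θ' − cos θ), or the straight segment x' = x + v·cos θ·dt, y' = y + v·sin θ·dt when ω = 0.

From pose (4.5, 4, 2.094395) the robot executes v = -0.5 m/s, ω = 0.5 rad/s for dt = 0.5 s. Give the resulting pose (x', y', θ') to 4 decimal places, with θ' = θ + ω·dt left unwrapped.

θ' = 2.0944 + 0.5·0.5 = 2.3444
R = v/ω = -0.5/0.5 = -1.0000
x' = 4.5 + -1.0000·(sin 2.3444 − sin 2.0944) = 4.6506
y' = 4 − -1.0000·(cos 2.3444 − cos 2.0944) = 3.8013

(4.6506, 3.8013, 2.3444)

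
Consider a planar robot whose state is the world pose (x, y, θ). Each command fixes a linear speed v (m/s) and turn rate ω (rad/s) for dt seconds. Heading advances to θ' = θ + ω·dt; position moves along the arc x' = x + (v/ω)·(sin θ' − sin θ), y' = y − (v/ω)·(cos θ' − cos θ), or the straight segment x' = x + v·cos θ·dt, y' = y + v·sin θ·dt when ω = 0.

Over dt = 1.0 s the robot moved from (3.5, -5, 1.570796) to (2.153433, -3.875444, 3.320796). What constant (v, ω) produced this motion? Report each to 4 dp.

v = 2.0000, ω = 1.7500

Δθ = 3.320796 − 1.570796 = 1.750000
ω = Δθ/dt = 1.750000/1.0 = 1.7500
R = Δx/(sin θ' − sin θ) = 1.1429
v = R·ω = 1.1429·1.7500 = 2.0000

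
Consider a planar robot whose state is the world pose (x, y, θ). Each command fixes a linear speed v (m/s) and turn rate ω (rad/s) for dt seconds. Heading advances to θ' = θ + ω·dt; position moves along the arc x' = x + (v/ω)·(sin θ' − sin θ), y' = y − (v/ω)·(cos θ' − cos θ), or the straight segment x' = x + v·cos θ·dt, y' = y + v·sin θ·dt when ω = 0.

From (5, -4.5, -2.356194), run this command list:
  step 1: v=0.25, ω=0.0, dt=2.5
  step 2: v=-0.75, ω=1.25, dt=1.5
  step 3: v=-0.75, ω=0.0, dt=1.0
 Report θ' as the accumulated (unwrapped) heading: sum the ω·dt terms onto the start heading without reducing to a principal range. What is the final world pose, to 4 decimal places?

step 1: θ'=-2.3562 (straight) → pose (4.5581, -4.9419, -2.3562)
step 2: θ'=-0.4812 (R=-0.6000) → pose (4.4115, -3.9858, -0.4812)
step 3: θ'=-0.4812 (straight) → pose (3.7467, -3.6387, -0.4812)

(3.7467, -3.6387, -0.4812)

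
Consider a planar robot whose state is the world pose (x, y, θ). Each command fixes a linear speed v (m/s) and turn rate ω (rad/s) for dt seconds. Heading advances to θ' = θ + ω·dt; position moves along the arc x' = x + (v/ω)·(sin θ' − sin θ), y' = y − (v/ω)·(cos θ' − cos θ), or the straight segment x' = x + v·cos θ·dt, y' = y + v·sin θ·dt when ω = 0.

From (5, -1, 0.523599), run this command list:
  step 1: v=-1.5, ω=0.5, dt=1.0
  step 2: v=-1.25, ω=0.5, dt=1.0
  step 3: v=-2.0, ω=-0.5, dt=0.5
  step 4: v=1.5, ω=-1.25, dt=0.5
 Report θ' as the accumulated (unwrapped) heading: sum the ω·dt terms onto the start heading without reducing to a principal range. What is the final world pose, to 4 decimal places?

(3.8274, -3.5977, 0.6486)

step 1: θ'=1.0236 (R=-3.0000) → pose (3.9380, -2.0372, 1.0236)
step 2: θ'=1.5236 (R=-2.5000) → pose (3.5758, -3.2200, 1.5236)
step 3: θ'=1.2736 (R=4.0000) → pose (3.4049, -4.2026, 1.2736)
step 4: θ'=0.6486 (R=-1.2000) → pose (3.8274, -3.5977, 0.6486)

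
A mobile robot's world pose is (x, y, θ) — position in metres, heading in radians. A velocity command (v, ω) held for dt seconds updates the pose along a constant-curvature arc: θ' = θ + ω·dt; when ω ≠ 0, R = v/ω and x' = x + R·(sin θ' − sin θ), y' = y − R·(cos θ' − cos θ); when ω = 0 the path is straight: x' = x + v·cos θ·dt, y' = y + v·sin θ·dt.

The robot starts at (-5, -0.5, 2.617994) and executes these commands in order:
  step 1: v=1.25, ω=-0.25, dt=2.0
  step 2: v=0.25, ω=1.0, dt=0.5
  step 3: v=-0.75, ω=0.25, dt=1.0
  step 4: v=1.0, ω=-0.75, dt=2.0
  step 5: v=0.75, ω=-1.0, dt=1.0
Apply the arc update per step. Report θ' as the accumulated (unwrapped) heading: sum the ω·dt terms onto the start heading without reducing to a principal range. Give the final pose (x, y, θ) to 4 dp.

(-6.6499, 3.1258, 0.3680)

step 1: θ'=2.1180 (R=-5.0000) → pose (-6.7699, 1.2286, 2.1180)
step 2: θ'=2.6180 (R=0.2500) → pose (-6.8584, 1.3151, 2.6180)
step 3: θ'=2.8680 (R=-3.0000) → pose (-6.1690, 1.0247, 2.8680)
step 4: θ'=1.3680 (R=-1.3333) → pose (-7.1148, 2.5770, 1.3680)
step 5: θ'=0.3680 (R=-0.7500) → pose (-6.6499, 3.1258, 0.3680)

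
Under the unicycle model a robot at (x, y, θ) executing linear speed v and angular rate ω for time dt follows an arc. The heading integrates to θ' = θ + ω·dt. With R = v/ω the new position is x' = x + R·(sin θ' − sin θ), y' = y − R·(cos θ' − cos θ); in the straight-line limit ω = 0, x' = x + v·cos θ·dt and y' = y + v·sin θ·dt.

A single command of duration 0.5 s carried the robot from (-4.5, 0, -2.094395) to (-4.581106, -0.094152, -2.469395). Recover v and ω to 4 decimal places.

v = 0.2500, ω = -0.7500

Δθ = -2.469395 − -2.094395 = -0.375000
ω = Δθ/dt = -0.375000/0.5 = -0.7500
R = −Δy/(cos θ' − cos θ) = -0.3333
v = R·ω = -0.3333·-0.7500 = 0.2500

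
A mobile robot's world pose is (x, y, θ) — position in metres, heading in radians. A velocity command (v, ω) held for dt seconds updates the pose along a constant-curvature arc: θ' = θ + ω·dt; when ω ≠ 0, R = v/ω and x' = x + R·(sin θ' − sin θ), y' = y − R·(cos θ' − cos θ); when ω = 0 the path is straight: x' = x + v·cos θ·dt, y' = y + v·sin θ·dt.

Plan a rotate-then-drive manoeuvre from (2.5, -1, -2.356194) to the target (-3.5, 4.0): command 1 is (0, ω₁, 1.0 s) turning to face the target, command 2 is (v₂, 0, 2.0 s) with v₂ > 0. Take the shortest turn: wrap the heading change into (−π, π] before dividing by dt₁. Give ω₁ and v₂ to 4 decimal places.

heading to target = atan2(4−-1, -3.5−2.5) = 2.4469
Δθ = wrap(2.4469 − -2.3562) = -1.4801; ω₁ = Δθ/dt₁ = -1.4801
distance = √((-3.5−2.5)² + (4−-1)²) = 7.8102; v₂ = distance/dt₂ = 3.9051

ω₁ = -1.4801, v₂ = 3.9051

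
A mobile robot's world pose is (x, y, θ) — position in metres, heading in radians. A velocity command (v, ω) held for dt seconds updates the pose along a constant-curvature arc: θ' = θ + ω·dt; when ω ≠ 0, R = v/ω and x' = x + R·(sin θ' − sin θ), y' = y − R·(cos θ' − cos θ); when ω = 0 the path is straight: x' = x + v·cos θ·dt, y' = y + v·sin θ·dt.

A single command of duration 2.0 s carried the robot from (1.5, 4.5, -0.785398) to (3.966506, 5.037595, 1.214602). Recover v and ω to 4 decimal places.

v = 1.5000, ω = 1.0000

Δθ = 1.214602 − -0.785398 = 2.000000
ω = Δθ/dt = 2.000000/2.0 = 1.0000
R = Δx/(sin θ' − sin θ) = 1.5000
v = R·ω = 1.5000·1.0000 = 1.5000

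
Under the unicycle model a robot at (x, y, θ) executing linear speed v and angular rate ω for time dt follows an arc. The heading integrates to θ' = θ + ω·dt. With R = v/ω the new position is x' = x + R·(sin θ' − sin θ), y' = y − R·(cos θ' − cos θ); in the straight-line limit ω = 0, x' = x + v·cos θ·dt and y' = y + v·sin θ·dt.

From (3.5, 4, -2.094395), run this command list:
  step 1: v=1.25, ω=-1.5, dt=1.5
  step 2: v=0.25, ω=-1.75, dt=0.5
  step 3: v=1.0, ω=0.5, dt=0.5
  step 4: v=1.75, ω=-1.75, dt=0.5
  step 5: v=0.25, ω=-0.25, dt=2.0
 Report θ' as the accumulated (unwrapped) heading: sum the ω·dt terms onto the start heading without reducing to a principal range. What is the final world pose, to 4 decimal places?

step 1: θ'=-4.3444 (R=-0.8333) → pose (2.0008, 4.1169, -4.3444)
step 2: θ'=-5.2194 (R=-0.1429) → pose (2.0092, 4.2376, -5.2194)
step 3: θ'=-4.9694 (R=2.0000) → pose (2.1951, 4.7004, -4.9694)
step 4: θ'=-5.8444 (R=-1.0000) → pose (2.7374, 5.3515, -5.8444)
step 5: θ'=-6.3444 (R=-1.0000) → pose (3.2234, 5.4443, -6.3444)

(3.2234, 5.4443, -6.3444)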